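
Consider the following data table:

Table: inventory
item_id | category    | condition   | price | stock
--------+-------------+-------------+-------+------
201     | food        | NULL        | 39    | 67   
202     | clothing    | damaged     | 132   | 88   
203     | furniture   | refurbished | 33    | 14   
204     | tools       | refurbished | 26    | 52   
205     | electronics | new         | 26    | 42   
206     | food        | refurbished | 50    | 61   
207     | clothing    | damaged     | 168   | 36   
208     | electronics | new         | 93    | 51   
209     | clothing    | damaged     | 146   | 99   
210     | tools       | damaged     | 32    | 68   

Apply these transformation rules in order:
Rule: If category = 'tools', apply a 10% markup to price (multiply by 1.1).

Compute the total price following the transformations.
750.8

Step 1: Records with category = 'tools' have total price = 58
Step 2: Apply multiplier: 58 × 1.1 = 63.8
Step 3: Other records total: 687
Step 4: Final sum = 63.8 + 687 = 750.8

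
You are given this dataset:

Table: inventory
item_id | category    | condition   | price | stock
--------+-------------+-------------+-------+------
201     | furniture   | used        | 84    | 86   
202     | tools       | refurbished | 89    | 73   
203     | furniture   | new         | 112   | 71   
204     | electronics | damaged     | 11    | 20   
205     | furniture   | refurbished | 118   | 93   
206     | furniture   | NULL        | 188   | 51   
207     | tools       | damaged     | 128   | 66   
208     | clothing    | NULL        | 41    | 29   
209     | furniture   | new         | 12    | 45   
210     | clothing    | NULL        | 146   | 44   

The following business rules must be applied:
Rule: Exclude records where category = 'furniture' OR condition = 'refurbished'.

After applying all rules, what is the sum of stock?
159

Step 1: Find records where category = 'furniture' OR condition = 'refurbished'
Step 2: 6 records match, summing to 419
Step 3: Original sum: 578
Step 4: Remaining sum = 578 - 419 = 159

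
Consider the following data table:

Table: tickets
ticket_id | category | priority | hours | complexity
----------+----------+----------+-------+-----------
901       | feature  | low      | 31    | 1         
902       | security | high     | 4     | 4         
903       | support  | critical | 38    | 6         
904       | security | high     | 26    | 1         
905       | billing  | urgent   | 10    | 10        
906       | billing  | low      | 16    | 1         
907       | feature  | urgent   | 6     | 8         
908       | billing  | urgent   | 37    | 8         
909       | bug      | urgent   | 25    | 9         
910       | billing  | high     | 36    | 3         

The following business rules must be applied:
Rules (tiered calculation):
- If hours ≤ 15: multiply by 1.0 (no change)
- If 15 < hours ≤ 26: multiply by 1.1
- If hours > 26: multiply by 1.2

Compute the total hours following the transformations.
264.1

Step 1: Tier 1 (hours ≤ 15): 3 records, sum = 20 × 1.0 = 20.0
Step 2: Tier 2 (15 < hours ≤ 26): 3 records, sum = 67 × 1.1 = 73.7
Step 3: Tier 3 (hours > 26): 4 records, sum = 142 × 1.2 = 170.4
Step 4: Final sum = 20.0 + 73.7 + 170.4 = 264.1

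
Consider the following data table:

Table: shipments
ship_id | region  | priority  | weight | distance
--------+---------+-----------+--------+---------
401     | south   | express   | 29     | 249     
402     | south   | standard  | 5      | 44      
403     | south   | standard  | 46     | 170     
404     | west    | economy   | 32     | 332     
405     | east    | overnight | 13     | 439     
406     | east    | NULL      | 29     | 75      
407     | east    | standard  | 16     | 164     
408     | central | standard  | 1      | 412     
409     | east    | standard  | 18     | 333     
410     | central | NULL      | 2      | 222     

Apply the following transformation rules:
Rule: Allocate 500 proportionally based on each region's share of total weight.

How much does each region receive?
central: 7.85, east: 198.95, south: 209.42, west: 83.77

Step 1: Calculate total weight = 191
Step 2: Calculate each region's proportion:
  central: 3/191 = 1.57% → 7.85
  east: 76/191 = 39.79% → 198.95
  south: 80/191 = 41.88% → 209.42
  west: 32/191 = 16.75% → 83.77
Step 3: Verify: sum of allocations ≈ 500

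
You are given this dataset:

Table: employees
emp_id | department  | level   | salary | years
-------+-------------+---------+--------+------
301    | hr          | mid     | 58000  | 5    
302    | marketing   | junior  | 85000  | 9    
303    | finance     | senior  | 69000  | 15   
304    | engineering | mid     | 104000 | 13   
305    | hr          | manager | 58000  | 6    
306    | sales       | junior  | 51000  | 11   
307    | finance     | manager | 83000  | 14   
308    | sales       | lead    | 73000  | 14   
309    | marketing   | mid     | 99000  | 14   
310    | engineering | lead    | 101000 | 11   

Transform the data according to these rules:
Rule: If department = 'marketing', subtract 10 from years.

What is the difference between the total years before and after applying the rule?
20

Step 1: Original sum of years = 112
Step 2: 2 records have department = 'marketing'
Step 3: Each affected record changes by -10
Step 4: Total change = 2 × -10 = -20
Step 5: New sum = 112 + -20 = 92
Step 6: Difference = |92 - 112| = 20
        (Sum decreased by 20)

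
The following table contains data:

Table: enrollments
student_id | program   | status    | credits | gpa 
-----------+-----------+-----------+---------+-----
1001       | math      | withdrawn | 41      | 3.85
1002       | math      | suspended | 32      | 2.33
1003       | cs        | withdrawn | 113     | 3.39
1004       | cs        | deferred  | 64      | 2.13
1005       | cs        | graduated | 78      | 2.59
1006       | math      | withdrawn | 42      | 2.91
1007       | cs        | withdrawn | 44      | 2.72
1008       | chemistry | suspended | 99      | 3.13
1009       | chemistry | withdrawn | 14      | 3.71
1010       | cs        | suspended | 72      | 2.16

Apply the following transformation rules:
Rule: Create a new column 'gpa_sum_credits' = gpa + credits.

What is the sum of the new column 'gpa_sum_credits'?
627.92

Step 1: For each record, compute gpa + credits
Example calculations:
  3.85 + 41 = 44.85
  2.33 + 32 = 34.33
  3.39 + 113 = 116.39
  ...
Step 2: Sum all derived values
Step 3: Total = 627.92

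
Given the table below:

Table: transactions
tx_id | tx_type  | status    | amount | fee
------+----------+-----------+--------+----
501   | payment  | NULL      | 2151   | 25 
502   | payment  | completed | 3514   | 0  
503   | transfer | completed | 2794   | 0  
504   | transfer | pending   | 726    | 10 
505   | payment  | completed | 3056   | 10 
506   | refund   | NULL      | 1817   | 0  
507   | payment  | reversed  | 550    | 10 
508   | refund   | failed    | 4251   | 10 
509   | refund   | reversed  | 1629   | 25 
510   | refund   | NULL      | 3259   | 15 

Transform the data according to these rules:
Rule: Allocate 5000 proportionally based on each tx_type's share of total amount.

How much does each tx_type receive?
payment: 1952.04, refund: 2306.82, transfer: 741.15

Step 1: Calculate total amount = 23747
Step 2: Calculate each tx_type's proportion:
  payment: 9271/23747 = 39.04% → 1952.04
  refund: 10956/23747 = 46.14% → 2306.82
  transfer: 3520/23747 = 14.82% → 741.15
Step 3: Verify: sum of allocations ≈ 5000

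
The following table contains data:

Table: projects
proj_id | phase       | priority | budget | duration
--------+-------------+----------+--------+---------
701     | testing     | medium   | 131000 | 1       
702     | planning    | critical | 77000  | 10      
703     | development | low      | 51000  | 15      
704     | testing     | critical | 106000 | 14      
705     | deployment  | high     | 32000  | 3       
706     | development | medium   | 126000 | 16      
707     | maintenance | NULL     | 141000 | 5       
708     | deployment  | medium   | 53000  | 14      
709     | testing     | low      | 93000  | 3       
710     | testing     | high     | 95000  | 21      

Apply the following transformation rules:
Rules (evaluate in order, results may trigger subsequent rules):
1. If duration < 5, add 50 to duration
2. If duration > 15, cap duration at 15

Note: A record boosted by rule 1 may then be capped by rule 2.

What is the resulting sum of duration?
133

Step 1: Apply rule 1 to records with duration < 5
  - 3 records get bonus of 50
  - Of these, 3 records then exceed 15 and get capped
Step 2: Apply rule 2 to records with duration > 15
  - 2 records (original) are capped
Step 3: Calculate final sum = 133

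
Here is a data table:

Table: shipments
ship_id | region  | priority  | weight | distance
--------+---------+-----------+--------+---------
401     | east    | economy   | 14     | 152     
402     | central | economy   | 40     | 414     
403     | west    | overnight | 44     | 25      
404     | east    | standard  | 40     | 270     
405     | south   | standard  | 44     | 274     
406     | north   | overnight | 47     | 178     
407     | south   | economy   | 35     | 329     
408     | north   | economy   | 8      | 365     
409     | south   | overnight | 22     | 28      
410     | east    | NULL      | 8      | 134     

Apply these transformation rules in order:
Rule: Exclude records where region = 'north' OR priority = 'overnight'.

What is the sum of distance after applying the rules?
1573

Step 1: Find records where region = 'north' OR priority = 'overnight'
Step 2: 4 records match, summing to 596
Step 3: Original sum: 2169
Step 4: Remaining sum = 2169 - 596 = 1573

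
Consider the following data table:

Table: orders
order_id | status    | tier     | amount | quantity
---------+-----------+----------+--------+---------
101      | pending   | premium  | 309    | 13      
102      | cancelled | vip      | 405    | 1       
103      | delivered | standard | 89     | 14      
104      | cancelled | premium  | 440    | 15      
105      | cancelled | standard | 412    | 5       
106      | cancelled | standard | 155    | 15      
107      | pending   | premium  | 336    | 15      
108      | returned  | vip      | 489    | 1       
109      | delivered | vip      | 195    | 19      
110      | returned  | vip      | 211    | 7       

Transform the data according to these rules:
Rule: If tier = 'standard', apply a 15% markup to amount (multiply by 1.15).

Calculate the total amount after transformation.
3139.4

Step 1: Records with tier = 'standard' have total amount = 656
Step 2: Apply multiplier: 656 × 1.15 = 754.4
Step 3: Other records total: 2385
Step 4: Final sum = 754.4 + 2385 = 3139.4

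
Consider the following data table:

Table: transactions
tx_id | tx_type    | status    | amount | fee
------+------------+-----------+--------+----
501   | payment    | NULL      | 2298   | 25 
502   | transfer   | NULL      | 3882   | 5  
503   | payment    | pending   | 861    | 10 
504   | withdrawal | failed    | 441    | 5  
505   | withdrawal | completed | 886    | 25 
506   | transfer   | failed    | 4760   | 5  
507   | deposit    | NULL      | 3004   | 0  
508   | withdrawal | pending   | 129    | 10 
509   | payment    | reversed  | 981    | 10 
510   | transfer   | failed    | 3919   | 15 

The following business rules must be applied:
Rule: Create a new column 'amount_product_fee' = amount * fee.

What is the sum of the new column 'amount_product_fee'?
203510

Step 1: For each record, compute amount * fee
Example calculations:
  2298 * 25 = 57450
  3882 * 5 = 19410
  861 * 10 = 8610
  ...
Step 2: Sum all derived values
Step 3: Total = 203510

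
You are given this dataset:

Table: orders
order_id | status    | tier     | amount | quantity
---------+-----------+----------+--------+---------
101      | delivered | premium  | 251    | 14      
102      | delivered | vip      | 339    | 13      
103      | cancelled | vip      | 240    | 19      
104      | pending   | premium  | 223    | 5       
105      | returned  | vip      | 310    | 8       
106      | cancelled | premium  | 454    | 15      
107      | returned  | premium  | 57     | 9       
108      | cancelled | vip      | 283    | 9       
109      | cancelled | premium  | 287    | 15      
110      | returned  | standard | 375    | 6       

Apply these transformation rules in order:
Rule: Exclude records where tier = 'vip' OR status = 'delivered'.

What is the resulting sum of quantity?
50

Step 1: Find records where tier = 'vip' OR status = 'delivered'
Step 2: 5 records match, summing to 63
Step 3: Original sum: 113
Step 4: Remaining sum = 113 - 63 = 50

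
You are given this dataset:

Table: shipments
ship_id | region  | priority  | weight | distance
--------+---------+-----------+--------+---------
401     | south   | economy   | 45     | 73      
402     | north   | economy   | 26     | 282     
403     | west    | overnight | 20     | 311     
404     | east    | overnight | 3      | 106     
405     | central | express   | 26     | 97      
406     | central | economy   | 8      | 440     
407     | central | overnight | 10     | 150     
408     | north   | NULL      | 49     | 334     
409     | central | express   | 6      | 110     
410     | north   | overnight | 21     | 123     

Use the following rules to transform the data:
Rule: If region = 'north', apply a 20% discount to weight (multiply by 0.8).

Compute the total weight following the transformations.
194.8

Step 1: Records with region = 'north' have total weight = 96
Step 2: Apply multiplier: 96 × 0.8 = 76.8
Step 3: Other records total: 118
Step 4: Final sum = 76.8 + 118 = 194.8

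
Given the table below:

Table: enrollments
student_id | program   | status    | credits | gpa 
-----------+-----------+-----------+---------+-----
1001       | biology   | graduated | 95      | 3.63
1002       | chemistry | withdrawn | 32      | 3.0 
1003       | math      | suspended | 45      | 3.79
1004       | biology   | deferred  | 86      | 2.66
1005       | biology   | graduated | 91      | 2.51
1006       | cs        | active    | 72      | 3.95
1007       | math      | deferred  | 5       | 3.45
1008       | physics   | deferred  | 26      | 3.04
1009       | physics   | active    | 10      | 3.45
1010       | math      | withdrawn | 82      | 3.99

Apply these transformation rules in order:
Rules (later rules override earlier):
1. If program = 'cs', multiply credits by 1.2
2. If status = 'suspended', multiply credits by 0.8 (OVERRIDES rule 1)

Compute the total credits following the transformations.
549.4

Step 1: Rule 2 takes priority for records with status = 'suspended'
  - 1 records: 45 × 0.8 = 36.0
Step 2: Rule 1 applies to remaining records with program = 'cs'
  - 1 records: 72 × 1.2 = 86.4
Step 3: Other records unchanged: 427
Step 4: Final sum = 36.0 + 86.4 + 427 = 549.4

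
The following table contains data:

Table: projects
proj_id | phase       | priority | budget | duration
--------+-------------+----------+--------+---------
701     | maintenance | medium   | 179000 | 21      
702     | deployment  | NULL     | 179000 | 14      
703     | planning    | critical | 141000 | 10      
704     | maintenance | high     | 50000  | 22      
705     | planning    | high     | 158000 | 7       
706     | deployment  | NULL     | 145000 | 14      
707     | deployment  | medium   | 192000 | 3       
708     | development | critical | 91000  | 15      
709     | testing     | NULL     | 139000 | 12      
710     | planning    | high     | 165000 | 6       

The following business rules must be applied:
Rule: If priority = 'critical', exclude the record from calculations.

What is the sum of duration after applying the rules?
99

Step 1: Identify records where priority = 'critical'
Step 2: The excluded records sum to 25
Step 3: Original total duration = 124
Step 4: Remaining total = 124 - 25 = 99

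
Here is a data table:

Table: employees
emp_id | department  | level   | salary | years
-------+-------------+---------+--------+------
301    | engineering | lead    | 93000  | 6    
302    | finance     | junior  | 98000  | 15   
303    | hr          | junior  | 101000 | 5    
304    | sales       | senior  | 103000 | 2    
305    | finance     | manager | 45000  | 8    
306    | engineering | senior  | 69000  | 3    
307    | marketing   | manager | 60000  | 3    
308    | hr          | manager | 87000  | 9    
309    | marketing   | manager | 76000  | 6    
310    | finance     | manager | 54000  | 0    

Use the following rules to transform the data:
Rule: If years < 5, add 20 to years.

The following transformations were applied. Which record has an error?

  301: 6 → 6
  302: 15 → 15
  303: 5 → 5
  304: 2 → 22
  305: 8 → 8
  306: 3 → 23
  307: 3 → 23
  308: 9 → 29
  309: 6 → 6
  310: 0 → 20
Record 308 has an error. The correct transformed value should be 9, not 29.

Step 1: Check each record against the rule
Step 2: Record 308 has years = 9
Step 3: Since 9 >= 5, the bonus should not have been applied
Step 4: Correct value = 9, but claimed value = 29
Conclusion: Record 308 has the error.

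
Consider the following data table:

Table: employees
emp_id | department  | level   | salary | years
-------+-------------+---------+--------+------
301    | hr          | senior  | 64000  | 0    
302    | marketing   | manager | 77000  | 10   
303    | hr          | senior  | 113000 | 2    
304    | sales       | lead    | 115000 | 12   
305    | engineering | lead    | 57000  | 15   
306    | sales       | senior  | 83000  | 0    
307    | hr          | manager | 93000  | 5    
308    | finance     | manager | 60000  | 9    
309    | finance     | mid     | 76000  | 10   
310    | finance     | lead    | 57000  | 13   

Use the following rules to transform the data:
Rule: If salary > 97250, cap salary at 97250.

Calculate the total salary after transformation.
761500

Step 1: 2 records have salary > 97250
Step 2: These records originally summed to 228000
Step 3: After capping: 2 × 97250 = 194500
Step 4: Unaffected records sum: 567000
Step 5: Final sum = 194500 + 567000 = 761500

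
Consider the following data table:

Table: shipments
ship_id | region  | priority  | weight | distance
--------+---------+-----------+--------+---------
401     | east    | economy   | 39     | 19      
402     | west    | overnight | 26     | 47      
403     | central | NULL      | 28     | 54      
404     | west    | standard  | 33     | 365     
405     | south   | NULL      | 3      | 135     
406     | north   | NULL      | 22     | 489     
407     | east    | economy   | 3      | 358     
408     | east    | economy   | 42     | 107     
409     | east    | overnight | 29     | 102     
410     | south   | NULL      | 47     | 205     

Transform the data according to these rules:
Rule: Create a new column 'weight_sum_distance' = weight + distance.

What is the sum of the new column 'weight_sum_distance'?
2153

Step 1: For each record, compute weight + distance
Example calculations:
  39 + 19 = 58
  26 + 47 = 73
  28 + 54 = 82
  ...
Step 2: Sum all derived values
Step 3: Total = 2153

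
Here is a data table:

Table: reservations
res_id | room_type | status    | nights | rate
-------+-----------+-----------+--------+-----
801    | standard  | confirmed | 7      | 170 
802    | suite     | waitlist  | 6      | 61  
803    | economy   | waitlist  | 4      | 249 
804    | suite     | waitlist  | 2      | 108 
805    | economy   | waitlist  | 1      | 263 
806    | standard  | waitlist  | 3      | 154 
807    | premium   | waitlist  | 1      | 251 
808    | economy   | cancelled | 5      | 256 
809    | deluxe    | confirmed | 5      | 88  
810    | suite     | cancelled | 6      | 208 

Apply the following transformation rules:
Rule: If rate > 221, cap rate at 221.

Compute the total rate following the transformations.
1673

Step 1: 4 records have rate > 221
Step 2: These records originally summed to 1019
Step 3: After capping: 4 × 221 = 884
Step 4: Unaffected records sum: 789
Step 5: Final sum = 884 + 789 = 1673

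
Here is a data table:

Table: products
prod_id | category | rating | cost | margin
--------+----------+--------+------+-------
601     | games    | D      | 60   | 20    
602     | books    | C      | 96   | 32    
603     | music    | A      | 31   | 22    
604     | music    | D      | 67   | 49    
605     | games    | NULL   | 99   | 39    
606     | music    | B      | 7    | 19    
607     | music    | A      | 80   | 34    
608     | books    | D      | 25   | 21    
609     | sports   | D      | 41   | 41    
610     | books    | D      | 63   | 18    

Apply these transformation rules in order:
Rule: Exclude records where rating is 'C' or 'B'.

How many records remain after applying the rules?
8

Step 1: Count records to exclude
  - 1 (C) + 1 (B) = 2 records
Step 2: Total records: 10
Step 3: Remaining = 10 - 2 = 8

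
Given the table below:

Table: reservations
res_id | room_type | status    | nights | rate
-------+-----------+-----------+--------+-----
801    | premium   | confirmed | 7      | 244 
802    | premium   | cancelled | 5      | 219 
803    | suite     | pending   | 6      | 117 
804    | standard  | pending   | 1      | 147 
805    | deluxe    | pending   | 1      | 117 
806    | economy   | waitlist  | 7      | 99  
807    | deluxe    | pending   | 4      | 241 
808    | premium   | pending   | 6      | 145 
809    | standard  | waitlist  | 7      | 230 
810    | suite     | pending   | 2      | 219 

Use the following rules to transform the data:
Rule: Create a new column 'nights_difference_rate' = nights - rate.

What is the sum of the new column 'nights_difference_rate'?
-1732

Step 1: For each record, compute nights - rate
Example calculations:
  7 - 244 = -237
  5 - 219 = -214
  6 - 117 = -111
  ...
Step 2: Sum all derived values
Step 3: Total = -1732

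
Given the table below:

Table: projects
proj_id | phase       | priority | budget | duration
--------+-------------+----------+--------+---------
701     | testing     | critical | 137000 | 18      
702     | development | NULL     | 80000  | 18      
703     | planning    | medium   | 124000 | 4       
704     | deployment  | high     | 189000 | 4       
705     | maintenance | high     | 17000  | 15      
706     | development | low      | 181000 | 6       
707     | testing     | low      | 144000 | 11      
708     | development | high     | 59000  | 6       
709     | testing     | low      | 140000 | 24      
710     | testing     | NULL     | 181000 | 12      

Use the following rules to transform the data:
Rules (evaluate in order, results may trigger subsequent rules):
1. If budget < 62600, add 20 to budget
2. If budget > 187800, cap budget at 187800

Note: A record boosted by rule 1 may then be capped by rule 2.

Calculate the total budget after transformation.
1250840

Step 1: Apply rule 1 to records with budget < 62600
  - 2 records get bonus of 20
  - Of these, 0 records then exceed 187800 and get capped
Step 2: Apply rule 2 to records with budget > 187800
  - 1 records (original) are capped
Step 3: Calculate final sum = 1250840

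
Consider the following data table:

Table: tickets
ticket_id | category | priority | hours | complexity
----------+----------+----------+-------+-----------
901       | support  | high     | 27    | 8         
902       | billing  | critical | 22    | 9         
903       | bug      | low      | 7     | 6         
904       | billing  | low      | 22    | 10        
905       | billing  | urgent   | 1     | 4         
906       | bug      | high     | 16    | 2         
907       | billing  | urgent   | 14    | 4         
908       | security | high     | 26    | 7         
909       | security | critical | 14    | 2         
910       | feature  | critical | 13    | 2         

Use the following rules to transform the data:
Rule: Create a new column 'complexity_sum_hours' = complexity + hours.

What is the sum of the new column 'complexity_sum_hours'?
216

Step 1: For each record, compute complexity + hours
Example calculations:
  8 + 27 = 35
  9 + 22 = 31
  6 + 7 = 13
  ...
Step 2: Sum all derived values
Step 3: Total = 216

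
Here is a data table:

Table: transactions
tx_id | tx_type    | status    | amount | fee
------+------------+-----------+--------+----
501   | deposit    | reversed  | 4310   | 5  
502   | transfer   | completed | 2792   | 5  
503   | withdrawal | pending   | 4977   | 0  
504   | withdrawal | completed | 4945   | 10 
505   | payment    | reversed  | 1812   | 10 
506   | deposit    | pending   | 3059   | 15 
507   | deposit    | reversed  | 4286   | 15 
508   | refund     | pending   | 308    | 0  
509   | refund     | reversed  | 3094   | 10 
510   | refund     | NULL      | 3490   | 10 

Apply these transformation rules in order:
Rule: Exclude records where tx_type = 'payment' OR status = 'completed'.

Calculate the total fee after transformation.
55

Step 1: Find records where tx_type = 'payment' OR status = 'completed'
Step 2: 3 records match, summing to 25
Step 3: Original sum: 80
Step 4: Remaining sum = 80 - 25 = 55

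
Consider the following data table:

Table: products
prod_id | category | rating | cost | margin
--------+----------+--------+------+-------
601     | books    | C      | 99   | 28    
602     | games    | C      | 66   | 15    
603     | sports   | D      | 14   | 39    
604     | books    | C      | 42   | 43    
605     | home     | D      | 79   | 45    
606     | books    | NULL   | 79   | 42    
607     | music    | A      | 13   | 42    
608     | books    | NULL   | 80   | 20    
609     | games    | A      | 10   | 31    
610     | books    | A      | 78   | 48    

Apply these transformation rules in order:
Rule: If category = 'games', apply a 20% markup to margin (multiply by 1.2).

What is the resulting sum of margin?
362.2

Step 1: Records with category = 'games' have total margin = 46
Step 2: Apply multiplier: 46 × 1.2 = 55.2
Step 3: Other records total: 307
Step 4: Final sum = 55.2 + 307 = 362.2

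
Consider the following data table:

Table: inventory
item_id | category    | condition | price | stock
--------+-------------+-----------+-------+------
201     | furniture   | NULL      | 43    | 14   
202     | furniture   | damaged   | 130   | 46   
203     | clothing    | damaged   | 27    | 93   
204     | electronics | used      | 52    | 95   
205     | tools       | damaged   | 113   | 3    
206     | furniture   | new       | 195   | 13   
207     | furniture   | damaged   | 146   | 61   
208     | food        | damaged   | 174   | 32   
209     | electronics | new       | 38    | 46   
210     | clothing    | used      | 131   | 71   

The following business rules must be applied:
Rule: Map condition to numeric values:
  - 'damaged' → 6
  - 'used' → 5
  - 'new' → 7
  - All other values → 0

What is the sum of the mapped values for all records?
54

Step 1: Apply mapping to each record
Step 2: Count by status:
  'damaged': 5 records × 6 = 30
  'used': 2 records × 5 = 10
  'new': 2 records × 7 = 14
Step 3: Sum all mapped values = 54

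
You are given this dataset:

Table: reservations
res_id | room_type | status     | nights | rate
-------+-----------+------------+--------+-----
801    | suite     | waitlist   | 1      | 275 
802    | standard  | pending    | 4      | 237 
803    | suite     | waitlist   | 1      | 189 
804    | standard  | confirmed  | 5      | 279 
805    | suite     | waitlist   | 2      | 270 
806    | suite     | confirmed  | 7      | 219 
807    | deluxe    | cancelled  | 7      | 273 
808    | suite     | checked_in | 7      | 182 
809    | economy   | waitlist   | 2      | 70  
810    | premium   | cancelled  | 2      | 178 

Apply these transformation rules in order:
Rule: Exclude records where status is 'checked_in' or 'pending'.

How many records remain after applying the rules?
8

Step 1: Count records to exclude
  - 1 (checked_in) + 1 (pending) = 2 records
Step 2: Total records: 10
Step 3: Remaining = 10 - 2 = 8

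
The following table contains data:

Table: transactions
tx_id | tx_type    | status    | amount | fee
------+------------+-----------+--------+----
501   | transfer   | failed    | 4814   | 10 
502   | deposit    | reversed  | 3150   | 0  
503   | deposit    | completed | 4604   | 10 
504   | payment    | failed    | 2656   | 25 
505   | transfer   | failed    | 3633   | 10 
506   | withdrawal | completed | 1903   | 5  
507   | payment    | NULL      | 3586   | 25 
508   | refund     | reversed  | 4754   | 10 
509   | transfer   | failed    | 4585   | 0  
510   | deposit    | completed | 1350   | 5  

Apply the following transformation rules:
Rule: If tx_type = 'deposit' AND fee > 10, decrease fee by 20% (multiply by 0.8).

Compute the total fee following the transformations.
100

Step 1: Find records where tx_type = 'deposit' AND fee > 10
Step 2: 0 records match, summing to 0
Step 3: After multiplier: 0 × 0.8 = 0.0
Step 4: Unaffected records sum: 100
Step 5: Final sum = 0.0 + 100 = 100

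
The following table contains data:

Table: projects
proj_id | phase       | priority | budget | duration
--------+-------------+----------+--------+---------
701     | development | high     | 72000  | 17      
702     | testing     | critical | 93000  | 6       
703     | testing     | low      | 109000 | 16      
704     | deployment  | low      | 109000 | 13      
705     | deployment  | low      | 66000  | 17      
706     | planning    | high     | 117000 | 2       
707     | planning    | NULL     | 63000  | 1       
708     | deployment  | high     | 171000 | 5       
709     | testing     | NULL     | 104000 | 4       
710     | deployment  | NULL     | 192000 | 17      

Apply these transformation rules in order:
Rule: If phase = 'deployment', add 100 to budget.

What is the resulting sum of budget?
1096400

Step 1: Count records where phase = 'deployment': 4
Step 2: Total bonus added: 4 × 100 = 400
Step 3: Original sum of budget: 1096000
Step 4: Final sum = 1096000 + 400 = 1096400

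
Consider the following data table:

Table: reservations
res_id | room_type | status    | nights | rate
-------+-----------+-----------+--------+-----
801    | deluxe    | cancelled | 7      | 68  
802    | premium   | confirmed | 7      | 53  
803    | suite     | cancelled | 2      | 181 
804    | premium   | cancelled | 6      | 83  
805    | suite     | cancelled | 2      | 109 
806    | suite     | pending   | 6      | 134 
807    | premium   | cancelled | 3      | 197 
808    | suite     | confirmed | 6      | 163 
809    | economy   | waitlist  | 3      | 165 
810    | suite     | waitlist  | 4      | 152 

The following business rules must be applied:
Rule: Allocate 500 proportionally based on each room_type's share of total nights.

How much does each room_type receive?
deluxe: 76.09, economy: 32.61, premium: 173.91, suite: 217.39

Step 1: Calculate total nights = 46
Step 2: Calculate each room_type's proportion:
  deluxe: 7/46 = 15.22% → 76.09
  economy: 3/46 = 6.52% → 32.61
  premium: 16/46 = 34.78% → 173.91
  suite: 20/46 = 43.48% → 217.39
Step 3: Verify: sum of allocations ≈ 500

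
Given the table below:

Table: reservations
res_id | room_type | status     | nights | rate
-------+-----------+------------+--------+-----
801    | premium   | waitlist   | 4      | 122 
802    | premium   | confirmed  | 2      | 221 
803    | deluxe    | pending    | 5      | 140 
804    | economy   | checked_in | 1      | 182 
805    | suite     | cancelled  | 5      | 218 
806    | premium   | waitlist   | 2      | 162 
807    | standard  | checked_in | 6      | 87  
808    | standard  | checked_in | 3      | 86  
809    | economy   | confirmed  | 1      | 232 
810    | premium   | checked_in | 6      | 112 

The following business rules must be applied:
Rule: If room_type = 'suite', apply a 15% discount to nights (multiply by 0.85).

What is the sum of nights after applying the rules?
34.25

Step 1: Records with room_type = 'suite' have total nights = 5
Step 2: Apply multiplier: 5 × 0.85 = 4.25
Step 3: Other records total: 30
Step 4: Final sum = 4.25 + 30 = 34.25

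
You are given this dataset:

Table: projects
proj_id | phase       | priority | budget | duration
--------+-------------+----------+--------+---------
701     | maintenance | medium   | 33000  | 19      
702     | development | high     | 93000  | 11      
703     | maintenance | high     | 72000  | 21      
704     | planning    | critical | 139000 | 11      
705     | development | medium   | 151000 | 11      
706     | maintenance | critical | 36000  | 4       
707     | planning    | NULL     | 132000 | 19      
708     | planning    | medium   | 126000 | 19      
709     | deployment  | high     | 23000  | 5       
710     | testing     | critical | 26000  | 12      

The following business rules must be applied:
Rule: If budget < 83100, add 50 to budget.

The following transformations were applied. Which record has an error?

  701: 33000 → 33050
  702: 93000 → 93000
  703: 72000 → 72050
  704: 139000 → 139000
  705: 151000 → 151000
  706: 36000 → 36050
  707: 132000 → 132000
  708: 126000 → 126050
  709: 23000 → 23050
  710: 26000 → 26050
Record 708 has an error. The correct transformed value should be 126000, not 126050.

Step 1: Check each record against the rule
Step 2: Record 708 has budget = 126000
Step 3: Since 126000 >= 83100, the bonus should not have been applied
Step 4: Correct value = 126000, but claimed value = 126050
Conclusion: Record 708 has the error.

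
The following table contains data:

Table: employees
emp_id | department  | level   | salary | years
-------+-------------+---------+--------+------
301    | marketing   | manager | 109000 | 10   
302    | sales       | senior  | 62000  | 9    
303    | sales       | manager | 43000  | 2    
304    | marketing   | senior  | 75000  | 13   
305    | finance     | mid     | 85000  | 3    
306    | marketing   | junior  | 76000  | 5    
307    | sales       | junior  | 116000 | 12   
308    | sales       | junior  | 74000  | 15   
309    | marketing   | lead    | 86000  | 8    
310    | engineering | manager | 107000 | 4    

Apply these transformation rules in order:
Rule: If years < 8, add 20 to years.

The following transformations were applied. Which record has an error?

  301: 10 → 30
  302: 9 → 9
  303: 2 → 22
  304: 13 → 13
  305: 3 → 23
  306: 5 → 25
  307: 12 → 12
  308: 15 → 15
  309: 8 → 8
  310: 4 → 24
Record 301 has an error. The correct transformed value should be 10, not 30.

Step 1: Check each record against the rule
Step 2: Record 301 has years = 10
Step 3: Since 10 >= 8, the bonus should not have been applied
Step 4: Correct value = 10, but claimed value = 30
Conclusion: Record 301 has the error.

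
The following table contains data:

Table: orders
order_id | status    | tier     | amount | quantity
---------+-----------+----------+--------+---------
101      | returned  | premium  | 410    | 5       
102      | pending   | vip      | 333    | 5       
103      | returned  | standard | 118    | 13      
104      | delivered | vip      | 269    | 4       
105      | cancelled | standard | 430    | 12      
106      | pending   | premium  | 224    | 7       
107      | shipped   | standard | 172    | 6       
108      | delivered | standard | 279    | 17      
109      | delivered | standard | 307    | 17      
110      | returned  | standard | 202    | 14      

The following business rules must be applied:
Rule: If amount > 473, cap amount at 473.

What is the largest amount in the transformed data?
430

Step 1: Original maximum amount = 430
Step 2: Check cap of 473 against maximum
Step 3: No records exceed the cap (max 430 <= cap 473), so no capping applies
Step 4: Maximum after transformation = 430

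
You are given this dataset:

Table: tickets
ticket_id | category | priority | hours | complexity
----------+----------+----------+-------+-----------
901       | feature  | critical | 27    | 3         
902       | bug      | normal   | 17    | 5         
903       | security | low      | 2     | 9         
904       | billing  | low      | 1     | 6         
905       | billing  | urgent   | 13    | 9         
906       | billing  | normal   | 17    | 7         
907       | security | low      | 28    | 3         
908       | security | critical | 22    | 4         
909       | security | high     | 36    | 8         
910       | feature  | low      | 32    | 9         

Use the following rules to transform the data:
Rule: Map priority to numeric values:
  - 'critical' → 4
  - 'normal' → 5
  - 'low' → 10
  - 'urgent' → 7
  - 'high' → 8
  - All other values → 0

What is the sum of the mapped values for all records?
73

Step 1: Apply mapping to each record
Step 2: Count by status:
  'critical': 2 records × 4 = 8
  'normal': 2 records × 5 = 10
  'low': 4 records × 10 = 40
  'urgent': 1 records × 7 = 7
  'high': 1 records × 8 = 8
Step 3: Sum all mapped values = 73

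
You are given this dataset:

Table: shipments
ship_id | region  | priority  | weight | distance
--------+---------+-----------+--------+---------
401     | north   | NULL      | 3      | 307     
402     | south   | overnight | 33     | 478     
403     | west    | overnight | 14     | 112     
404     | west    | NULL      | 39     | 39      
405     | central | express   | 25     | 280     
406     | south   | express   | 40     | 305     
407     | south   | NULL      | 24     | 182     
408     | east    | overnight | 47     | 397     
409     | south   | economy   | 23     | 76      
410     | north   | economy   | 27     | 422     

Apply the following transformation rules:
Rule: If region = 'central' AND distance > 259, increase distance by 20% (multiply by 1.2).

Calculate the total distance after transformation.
2654.0

Step 1: Find records where region = 'central' AND distance > 259
Step 2: 1 records match, summing to 280
Step 3: After multiplier: 280 × 1.2 = 336.0
Step 4: Unaffected records sum: 2318
Step 5: Final sum = 336.0 + 2318 = 2654.0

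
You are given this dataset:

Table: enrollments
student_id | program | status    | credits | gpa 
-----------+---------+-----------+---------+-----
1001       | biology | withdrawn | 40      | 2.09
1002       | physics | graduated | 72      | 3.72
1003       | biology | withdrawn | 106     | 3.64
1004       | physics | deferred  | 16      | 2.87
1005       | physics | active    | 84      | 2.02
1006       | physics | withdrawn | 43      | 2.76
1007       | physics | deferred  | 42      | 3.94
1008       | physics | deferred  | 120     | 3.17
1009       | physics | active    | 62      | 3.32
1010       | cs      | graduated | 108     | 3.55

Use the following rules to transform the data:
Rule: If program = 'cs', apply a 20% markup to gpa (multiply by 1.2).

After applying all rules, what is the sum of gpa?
31.79

Step 1: Records with program = 'cs' have total gpa = 3.55
Step 2: Apply multiplier: 3.55 × 1.2 = 4.26
Step 3: Other records total: 27.53
Step 4: Final sum = 4.26 + 27.53 = 31.79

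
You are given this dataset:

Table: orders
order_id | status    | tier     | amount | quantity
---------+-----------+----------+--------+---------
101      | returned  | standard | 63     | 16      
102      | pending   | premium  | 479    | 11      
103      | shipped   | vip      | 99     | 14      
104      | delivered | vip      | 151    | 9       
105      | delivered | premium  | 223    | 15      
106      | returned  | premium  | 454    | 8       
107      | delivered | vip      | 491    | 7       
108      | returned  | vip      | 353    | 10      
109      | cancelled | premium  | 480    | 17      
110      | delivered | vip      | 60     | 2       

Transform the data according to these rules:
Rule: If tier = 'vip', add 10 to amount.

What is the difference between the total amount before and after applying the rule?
50

Step 1: Original sum of amount = 2853
Step 2: 5 records have tier = 'vip'
Step 3: Each affected record changes by 10
Step 4: Total change = 5 × 10 = 50
Step 5: New sum = 2853 + 50 = 2903
Step 6: Difference = |2903 - 2853| = 50
        (Sum increased by 50)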